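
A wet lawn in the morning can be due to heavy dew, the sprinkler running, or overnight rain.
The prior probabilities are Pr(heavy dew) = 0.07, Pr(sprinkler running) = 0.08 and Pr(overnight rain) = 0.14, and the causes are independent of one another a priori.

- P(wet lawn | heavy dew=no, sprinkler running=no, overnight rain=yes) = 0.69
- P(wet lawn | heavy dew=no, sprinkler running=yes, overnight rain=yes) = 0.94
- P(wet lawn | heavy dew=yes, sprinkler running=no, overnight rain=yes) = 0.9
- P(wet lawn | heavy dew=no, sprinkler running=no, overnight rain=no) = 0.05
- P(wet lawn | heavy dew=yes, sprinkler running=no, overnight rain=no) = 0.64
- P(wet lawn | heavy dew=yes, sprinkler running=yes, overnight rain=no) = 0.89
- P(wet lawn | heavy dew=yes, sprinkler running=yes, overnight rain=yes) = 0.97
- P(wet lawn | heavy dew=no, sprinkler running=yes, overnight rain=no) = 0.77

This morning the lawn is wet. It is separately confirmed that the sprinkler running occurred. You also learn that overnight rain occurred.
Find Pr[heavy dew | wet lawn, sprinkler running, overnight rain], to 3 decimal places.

Pr[heavy dew | wet lawn, sprinkler running, overnight rain] ≈ 0.072

Numerator (weight on configurations with heavy dew): 0.97·0.07 = 0.067900
Denominator P(wet lawn | sprinkler running, overnight rain): 0.94·0.93 + 0.97·0.07 = 0.942100
Posterior = 0.067900 / 0.942100 ≈ 0.072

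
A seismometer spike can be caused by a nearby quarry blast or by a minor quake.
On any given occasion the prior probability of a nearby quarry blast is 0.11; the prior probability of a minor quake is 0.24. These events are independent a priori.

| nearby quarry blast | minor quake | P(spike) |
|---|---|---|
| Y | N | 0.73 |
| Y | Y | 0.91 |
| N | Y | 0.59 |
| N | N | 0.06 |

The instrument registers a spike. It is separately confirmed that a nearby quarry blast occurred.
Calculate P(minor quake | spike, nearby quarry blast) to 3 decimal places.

P(minor quake | spike, nearby quarry blast) ≈ 0.282

Sum P(spike|·) weighted by the priors over both values of minor quake:
  P(spike | nearby quarry blast) = 0.73*0.76 + 0.91*0.24
        = 0.554800 + 0.218400 = 0.773200
Keeping only the minor quake-present terms gives 0.218400, so
  P(minor quake | spike, nearby quarry blast) = 0.218400 / 0.773200 ≈ 0.282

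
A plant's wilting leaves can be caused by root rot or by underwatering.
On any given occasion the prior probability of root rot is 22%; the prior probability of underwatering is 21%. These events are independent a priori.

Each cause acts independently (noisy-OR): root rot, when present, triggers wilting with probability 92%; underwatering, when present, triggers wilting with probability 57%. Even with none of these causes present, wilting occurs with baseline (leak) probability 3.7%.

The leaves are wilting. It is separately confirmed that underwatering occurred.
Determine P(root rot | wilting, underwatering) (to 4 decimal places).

Under noisy-OR, P(wilting | causes) = 1 − (1−0.037)·∏(1−qᵢ) over the active causes.
Weight on root rot=true, given the evidence: 0.966873×0.22 = 0.212712
Denominator P(wilting | underwatering): 0.58591×0.78 + 0.966873×0.22 = 0.669722
Posterior = 0.212712 / 0.669722 ≈ 0.3176

P(root rot | wilting, underwatering) ≈ 0.3176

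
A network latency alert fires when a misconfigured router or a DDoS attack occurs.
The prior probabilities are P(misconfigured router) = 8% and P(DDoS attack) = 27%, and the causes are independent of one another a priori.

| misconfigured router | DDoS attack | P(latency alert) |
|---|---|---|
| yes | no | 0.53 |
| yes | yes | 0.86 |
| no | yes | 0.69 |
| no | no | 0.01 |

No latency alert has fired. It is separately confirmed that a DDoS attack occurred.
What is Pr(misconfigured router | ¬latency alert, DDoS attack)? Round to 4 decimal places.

Pr(misconfigured router | ¬latency alert, DDoS attack) ≈ 0.0378

Enumerate both values of misconfigured router and weight by the priors:
  P(¬latency alert | DDoS attack) = 0.31×0.92 + 0.14×0.08
        = 0.285200 + 0.011200 = 0.296400
Configurations with misconfigured router contribute 0.011200, so
  P(misconfigured router | ¬latency alert, DDoS attack) = 0.011200 / 0.296400 ≈ 0.0378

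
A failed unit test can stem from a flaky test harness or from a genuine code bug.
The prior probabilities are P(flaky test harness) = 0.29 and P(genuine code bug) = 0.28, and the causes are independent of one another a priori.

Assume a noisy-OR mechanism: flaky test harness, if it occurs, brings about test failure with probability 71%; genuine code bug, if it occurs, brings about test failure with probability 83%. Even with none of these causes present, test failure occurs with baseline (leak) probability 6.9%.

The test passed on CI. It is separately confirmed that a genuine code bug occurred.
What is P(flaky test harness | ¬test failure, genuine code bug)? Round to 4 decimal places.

P(flaky test harness | ¬test failure, genuine code bug) ≈ 0.1059

Under noisy-OR, P(test failure | causes) = 1 − (1−0.069)·∏(1−qᵢ) over the active causes.
P(¬test failure | genuine code bug) = 0.15827·0.71 + 0.045898·0.29 = 0.112372 + 0.013310 = 0.125682
The flaky test harness-present share is 0.045898·0.29 = 0.013310.
P(flaky test harness | ¬test failure, genuine code bug) = 0.013310 / 0.125682 ≈ 0.1059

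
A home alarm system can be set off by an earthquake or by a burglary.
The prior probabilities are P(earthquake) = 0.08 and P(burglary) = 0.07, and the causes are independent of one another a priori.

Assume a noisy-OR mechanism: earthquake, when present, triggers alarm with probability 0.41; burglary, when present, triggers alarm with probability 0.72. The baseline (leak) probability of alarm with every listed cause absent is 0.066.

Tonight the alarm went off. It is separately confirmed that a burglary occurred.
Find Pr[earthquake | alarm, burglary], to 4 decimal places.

Pr[earthquake | alarm, burglary] ≈ 0.0906

Under noisy-OR, P(alarm | causes) = 1 − (1−0.066)·∏(1−qᵢ) over the active causes.
P(alarm | burglary) = 0.73848·0.92 + 0.845703·0.08 = 0.679402 + 0.067656 = 0.747058
Of this, 0.067656 comes from 0.845703·0.08 (the earthquake=true cases).
So P(earthquake | alarm, burglary) = 0.067656/0.747058 ≈ 0.0906.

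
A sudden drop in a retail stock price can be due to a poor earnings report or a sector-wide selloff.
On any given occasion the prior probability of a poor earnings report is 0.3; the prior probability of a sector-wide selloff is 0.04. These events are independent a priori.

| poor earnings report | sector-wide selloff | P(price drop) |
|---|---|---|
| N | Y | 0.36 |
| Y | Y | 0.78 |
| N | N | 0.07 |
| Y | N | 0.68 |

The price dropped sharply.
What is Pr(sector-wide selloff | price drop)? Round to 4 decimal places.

Sum P(price drop|·) weighted by the priors over the 4 (poor earnings report, sector-wide selloff) configurations:
  P(price drop) = 0.07×0.7×0.96 + 0.36×0.7×0.04 + 0.68×0.3×0.96 + 0.78×0.3×0.04
        = 0.047040 + 0.010080 + 0.195840 + 0.009360 = 0.262320
Keeping only the sector-wide selloff-present terms gives 0.019440, so
  P(sector-wide selloff | price drop) = 0.019440 / 0.262320 ≈ 0.0741

Pr(sector-wide selloff | price drop) ≈ 0.0741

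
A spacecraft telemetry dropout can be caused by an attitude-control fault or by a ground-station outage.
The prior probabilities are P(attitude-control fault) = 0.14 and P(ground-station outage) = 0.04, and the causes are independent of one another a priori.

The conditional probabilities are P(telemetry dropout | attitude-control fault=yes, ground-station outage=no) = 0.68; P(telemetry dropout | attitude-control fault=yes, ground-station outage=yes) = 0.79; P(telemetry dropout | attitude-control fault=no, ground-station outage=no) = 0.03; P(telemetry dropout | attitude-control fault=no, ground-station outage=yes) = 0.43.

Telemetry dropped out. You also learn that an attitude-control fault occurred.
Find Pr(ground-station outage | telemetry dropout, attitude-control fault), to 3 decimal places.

For the numerator, keep only ground-station outage=true terms: 0.79·0.04 = 0.031600
Normalizer over all consistent configurations: 0.68·0.96 + 0.79·0.04 = 0.684400
Posterior = 0.031600 / 0.684400 ≈ 0.046

Pr(ground-station outage | telemetry dropout, attitude-control fault) ≈ 0.046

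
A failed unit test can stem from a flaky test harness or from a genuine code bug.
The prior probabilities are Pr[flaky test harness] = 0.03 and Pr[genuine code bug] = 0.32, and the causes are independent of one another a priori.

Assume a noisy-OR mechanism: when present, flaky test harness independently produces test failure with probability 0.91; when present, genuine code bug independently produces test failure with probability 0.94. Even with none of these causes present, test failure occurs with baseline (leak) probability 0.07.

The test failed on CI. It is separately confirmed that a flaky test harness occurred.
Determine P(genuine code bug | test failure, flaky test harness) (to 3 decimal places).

Under noisy-OR, P(test failure | causes) = 1 − (1−0.07)·∏(1−qᵢ) over the active causes.
P(test failure | flaky test harness) = 0.9163·0.68 + 0.994978·0.32 = 0.623084 + 0.318393 = 0.941477
Restricting to configurations with genuine code bug present: 0.994978·0.32 = 0.318393.
P(genuine code bug | test failure, flaky test harness) = 0.318393 / 0.941477 ≈ 0.338

P(genuine code bug | test failure, flaky test harness) ≈ 0.338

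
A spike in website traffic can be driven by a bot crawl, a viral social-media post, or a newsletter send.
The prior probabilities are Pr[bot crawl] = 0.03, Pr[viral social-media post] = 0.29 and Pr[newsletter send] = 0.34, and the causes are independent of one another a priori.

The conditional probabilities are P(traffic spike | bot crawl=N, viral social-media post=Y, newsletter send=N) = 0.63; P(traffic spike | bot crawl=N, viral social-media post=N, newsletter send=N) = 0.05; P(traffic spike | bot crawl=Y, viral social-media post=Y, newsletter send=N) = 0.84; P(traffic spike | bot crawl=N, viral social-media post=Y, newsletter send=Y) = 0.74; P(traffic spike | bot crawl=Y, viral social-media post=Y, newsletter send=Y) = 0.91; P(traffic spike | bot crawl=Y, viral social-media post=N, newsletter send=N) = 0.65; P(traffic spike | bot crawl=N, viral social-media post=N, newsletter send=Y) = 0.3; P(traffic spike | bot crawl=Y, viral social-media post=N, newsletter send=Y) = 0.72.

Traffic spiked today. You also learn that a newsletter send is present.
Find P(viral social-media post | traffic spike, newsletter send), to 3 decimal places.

Sum P(traffic spike|·) weighted by the priors over the 4 (bot crawl, viral social-media post) configurations:
  P(traffic spike | newsletter send) = 0.3×0.97×0.71 + 0.74×0.97×0.29 + 0.72×0.03×0.71 + 0.91×0.03×0.29
        = 0.206610 + 0.208162 + 0.015336 + 0.007917 = 0.438025
The terms with viral social-media post present sum to 0.216079, so
  P(viral social-media post | traffic spike, newsletter send) = 0.216079 / 0.438025 ≈ 0.493

P(viral social-media post | traffic spike, newsletter send) ≈ 0.493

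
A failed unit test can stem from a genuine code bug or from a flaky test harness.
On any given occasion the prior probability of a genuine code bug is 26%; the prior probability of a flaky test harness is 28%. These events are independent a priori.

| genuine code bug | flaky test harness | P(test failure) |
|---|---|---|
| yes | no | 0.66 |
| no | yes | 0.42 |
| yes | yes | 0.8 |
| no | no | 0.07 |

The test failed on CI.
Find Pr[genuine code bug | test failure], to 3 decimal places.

Pr[genuine code bug | test failure] ≈ 0.594

For the numerator, keep only genuine code bug=true terms: 0.123552 + 0.058240 = 0.181792
Denominator P(test failure): 0.07×0.74×0.72 + 0.42×0.74×0.28 + 0.66×0.26×0.72 + 0.8×0.26×0.28 = 0.306112
P(genuine code bug | test failure) = 0.181792/0.306112 ≈ 0.594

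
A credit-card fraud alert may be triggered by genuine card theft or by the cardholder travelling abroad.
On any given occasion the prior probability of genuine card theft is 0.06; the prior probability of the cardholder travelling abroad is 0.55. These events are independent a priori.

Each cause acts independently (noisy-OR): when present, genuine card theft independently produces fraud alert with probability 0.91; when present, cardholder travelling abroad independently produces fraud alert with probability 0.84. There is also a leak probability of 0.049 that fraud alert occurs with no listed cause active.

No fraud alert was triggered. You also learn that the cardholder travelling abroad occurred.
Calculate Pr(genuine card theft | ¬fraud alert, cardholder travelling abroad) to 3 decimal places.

Under noisy-OR, P(fraud alert | causes) = 1 − (1−0.049)·∏(1−qᵢ) over the active causes.
Numerator (weight on configurations with genuine card theft): 0.013694·0.06 = 0.000822
The normalizing constant is 0.15216·0.94 + 0.013694·0.06 = 0.143852
Posterior = 0.000822 / 0.143852 ≈ 0.006

Pr(genuine card theft | ¬fraud alert, cardholder travelling abroad) ≈ 0.006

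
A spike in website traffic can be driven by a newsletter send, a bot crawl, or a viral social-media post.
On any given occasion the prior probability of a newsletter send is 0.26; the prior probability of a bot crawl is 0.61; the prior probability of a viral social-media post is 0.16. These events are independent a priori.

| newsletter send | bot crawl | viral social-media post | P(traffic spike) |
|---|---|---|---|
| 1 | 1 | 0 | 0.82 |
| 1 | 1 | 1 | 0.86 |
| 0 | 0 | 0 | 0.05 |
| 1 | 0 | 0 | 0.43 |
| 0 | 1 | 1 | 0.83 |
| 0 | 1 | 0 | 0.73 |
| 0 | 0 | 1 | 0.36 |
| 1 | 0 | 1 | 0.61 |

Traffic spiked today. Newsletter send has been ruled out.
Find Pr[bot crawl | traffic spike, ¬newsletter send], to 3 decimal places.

Pr[bot crawl | traffic spike, ¬newsletter send] ≈ 0.921

By total probability over the 4 (bot crawl, viral social-media post) configurations:
  P(traffic spike | ¬newsletter send) = 0.05*0.39*0.84 + 0.36*0.39*0.16 + 0.73*0.61*0.84 + 0.83*0.61*0.16
        = 0.016380 + 0.022464 + 0.374052 + 0.081008 = 0.493904
Configurations with bot crawl contribute 0.455060, so
  P(bot crawl | traffic spike, ¬newsletter send) = 0.455060 / 0.493904 ≈ 0.921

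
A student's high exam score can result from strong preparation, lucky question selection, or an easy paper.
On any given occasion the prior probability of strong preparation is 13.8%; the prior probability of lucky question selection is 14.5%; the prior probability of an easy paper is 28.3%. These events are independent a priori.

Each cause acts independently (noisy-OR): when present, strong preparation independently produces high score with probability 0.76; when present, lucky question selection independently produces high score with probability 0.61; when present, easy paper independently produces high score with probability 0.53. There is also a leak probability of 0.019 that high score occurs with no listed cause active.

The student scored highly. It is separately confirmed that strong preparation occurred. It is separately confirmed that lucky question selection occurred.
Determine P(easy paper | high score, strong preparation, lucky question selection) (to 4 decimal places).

Under noisy-OR, P(high score | causes) = 1 − (1−0.019)·∏(1−qᵢ) over the active causes.
P(high score | strong preparation, lucky question selection) = 0.908178×0.717 + 0.956844×0.283 = 0.651164 + 0.270787 = 0.921951
Of this, 0.270787 comes from 0.956844×0.283 (the easy paper=true cases).
Hence the posterior is 0.270787/0.921951 ≈ 0.2937.

P(easy paper | high score, strong preparation, lucky question selection) ≈ 0.2937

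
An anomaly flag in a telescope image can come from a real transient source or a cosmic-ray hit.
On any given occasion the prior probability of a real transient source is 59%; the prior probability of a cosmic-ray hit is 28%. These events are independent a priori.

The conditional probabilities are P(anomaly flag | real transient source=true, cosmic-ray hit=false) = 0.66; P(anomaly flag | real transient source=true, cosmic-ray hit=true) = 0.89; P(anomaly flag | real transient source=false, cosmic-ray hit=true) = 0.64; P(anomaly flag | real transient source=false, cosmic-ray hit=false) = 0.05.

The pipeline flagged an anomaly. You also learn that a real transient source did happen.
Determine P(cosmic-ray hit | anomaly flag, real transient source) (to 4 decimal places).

Numerator (weight on configurations with cosmic-ray hit): 0.89*0.28 = 0.249200
Denominator P(anomaly flag | real transient source): 0.66*0.72 + 0.89*0.28 = 0.724400
P(cosmic-ray hit | anomaly flag, real transient source) = 0.249200/0.724400 ≈ 0.3440

P(cosmic-ray hit | anomaly flag, real transient source) ≈ 0.3440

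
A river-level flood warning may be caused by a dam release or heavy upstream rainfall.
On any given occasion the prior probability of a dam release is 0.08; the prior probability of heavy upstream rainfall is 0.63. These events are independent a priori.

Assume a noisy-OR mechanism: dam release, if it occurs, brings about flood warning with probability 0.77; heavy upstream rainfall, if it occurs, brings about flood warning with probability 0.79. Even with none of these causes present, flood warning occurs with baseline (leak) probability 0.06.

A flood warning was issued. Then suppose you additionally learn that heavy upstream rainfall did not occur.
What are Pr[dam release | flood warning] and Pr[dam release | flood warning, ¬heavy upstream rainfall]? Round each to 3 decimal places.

Pr[dam release | flood warning] ≈ 0.128; Pr[dam release | flood warning, ¬heavy upstream rainfall] ≈ 0.532

Under noisy-OR, P(flood warning | causes) = 1 − (1−0.06)·∏(1−qᵢ) over the active causes.
P(flood warning) = 0.06×0.92×0.37 + 0.8026×0.92×0.63 + 0.7838×0.08×0.37 + 0.954598×0.08×0.63 = 0.020424 + 0.465187 + 0.023200 + 0.048112 = 0.556923
The dam release-present share is 0.023200 + 0.048112 = 0.071312.
So P(dam release | flood warning) = 0.071312/0.556923 ≈ 0.128.

Now also conditioning on heavy upstream rainfall≠true:
By total probability over both values of dam release:
  P(flood warning | ¬heavy upstream rainfall) = 0.06*0.92 + 0.7838*0.08
        = 0.055200 + 0.062704 = 0.117904
Keeping only the dam release-present terms gives 0.062704, so
  P(dam release | flood warning, ¬heavy upstream rainfall) = 0.062704 / 0.117904 ≈ 0.532
Ruling out heavy upstream rainfall raises the posterior on dam release — the flip side of explaining away.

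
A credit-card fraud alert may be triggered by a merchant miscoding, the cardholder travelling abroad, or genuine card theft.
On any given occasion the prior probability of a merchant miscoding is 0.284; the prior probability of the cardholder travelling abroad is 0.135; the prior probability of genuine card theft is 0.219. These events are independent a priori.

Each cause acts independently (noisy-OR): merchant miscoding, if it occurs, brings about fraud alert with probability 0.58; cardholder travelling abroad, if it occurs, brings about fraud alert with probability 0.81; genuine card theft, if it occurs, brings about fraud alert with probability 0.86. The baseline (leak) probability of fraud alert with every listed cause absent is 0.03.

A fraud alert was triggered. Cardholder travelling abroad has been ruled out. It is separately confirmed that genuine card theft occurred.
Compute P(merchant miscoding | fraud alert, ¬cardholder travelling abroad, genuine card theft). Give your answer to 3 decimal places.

Under noisy-OR, P(fraud alert | causes) = 1 − (1−0.03)·∏(1−qᵢ) over the active causes.
Sum P(fraud alert|·) weighted by the priors over both values of merchant miscoding:
  P(fraud alert | ¬cardholder travelling abroad, genuine card theft) = 0.8642×0.716 + 0.942964×0.284
        = 0.618767 + 0.267802 = 0.886569
Configurations with merchant miscoding contribute 0.267802, so
  P(merchant miscoding | fraud alert, ¬cardholder travelling abroad, genuine card theft) = 0.267802 / 0.886569 ≈ 0.302

P(merchant miscoding | fraud alert, ¬cardholder travelling abroad, genuine card theft) ≈ 0.302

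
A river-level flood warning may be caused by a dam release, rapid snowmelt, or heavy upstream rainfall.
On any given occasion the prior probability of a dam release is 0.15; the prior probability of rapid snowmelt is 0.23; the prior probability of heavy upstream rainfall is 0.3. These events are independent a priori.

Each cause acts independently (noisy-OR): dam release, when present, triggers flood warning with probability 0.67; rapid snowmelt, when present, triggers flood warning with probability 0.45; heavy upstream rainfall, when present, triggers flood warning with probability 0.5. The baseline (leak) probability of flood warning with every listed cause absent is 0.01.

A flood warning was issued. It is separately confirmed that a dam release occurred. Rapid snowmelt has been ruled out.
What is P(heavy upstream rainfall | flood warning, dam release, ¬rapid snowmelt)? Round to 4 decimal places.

P(heavy upstream rainfall | flood warning, dam release, ¬rapid snowmelt) ≈ 0.3475

Under noisy-OR, P(flood warning | causes) = 1 − (1−0.01)·∏(1−qᵢ) over the active causes.
P(flood warning | dam release, ¬rapid snowmelt) = 0.6733·0.7 + 0.83665·0.3 = 0.471310 + 0.250995 = 0.722305
Of this, 0.250995 comes from 0.83665·0.3 (the heavy upstream rainfall=true cases).
So P(heavy upstream rainfall | flood warning, dam release, ¬rapid snowmelt) = 0.250995/0.722305 ≈ 0.3475.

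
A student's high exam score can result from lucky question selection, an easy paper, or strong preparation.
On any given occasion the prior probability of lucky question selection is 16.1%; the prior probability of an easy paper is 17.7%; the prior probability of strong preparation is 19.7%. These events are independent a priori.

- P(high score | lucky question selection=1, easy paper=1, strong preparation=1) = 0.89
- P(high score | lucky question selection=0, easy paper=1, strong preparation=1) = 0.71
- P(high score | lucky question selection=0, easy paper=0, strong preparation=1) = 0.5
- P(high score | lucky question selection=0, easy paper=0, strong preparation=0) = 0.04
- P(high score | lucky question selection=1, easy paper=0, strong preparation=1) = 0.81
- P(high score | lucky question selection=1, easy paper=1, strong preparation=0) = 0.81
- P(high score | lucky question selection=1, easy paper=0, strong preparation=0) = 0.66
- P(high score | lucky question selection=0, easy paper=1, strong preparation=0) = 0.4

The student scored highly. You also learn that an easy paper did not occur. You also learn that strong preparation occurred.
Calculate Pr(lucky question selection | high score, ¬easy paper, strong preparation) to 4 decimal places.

Pr(lucky question selection | high score, ¬easy paper, strong preparation) ≈ 0.2371

Enumerate both values of lucky question selection and weight by the priors:
  P(high score | ¬easy paper, strong preparation) = 0.5*0.839 + 0.81*0.161
        = 0.419500 + 0.130410 = 0.549910
Keeping only the lucky question selection-present terms gives 0.130410, so
  P(lucky question selection | high score, ¬easy paper, strong preparation) = 0.130410 / 0.549910 ≈ 0.2371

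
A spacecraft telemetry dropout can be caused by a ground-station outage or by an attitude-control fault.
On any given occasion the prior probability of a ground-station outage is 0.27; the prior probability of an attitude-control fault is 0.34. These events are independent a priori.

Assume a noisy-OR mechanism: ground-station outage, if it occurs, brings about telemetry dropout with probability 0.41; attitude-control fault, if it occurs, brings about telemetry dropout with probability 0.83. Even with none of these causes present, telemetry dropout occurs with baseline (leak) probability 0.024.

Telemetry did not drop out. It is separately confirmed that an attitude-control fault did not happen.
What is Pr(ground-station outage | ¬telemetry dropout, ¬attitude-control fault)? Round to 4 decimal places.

Pr(ground-station outage | ¬telemetry dropout, ¬attitude-control fault) ≈ 0.1791

Under noisy-OR, P(telemetry dropout | causes) = 1 − (1−0.024)·∏(1−qᵢ) over the active causes.
P(¬telemetry dropout | ¬attitude-control fault) = 0.976*0.73 + 0.57584*0.27 = 0.712480 + 0.155477 = 0.867957
The ground-station outage-present share is 0.57584*0.27 = 0.155477.
So P(ground-station outage | ¬telemetry dropout, ¬attitude-control fault) = 0.155477/0.867957 ≈ 0.1791.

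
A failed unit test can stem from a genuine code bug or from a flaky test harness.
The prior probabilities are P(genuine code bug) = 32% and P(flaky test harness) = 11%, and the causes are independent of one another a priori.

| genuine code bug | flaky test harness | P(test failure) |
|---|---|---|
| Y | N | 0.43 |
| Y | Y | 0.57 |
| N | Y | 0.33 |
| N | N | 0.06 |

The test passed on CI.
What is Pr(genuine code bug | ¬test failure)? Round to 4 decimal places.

Pr(genuine code bug | ¬test failure) ≈ 0.2228

By total probability over the 4 (genuine code bug, flaky test harness) configurations:
  P(¬test failure) = 0.94·0.68·0.89 + 0.67·0.68·0.11 + 0.57·0.32·0.89 + 0.43·0.32·0.11
        = 0.568888 + 0.050116 + 0.162336 + 0.015136 = 0.796476
Keeping only the genuine code bug-present terms gives 0.177472, so
  P(genuine code bug | ¬test failure) = 0.177472 / 0.796476 ≈ 0.2228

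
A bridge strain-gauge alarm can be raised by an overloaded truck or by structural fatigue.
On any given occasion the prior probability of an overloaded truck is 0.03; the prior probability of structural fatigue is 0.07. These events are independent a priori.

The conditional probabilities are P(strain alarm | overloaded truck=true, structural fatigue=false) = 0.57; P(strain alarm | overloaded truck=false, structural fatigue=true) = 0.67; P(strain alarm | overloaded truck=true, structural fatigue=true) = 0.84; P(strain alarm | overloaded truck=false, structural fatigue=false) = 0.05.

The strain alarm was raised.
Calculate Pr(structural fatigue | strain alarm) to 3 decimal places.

Pr(structural fatigue | strain alarm) ≈ 0.436

Sum P(strain alarm|·) weighted by the priors over the 4 (overloaded truck, structural fatigue) configurations:
  P(strain alarm) = 0.05·0.97·0.93 + 0.67·0.97·0.07 + 0.57·0.03·0.93 + 0.84·0.03·0.07
        = 0.045105 + 0.045493 + 0.015903 + 0.001764 = 0.108265
The terms with structural fatigue present sum to 0.047257, so
  P(structural fatigue | strain alarm) = 0.047257 / 0.108265 ≈ 0.436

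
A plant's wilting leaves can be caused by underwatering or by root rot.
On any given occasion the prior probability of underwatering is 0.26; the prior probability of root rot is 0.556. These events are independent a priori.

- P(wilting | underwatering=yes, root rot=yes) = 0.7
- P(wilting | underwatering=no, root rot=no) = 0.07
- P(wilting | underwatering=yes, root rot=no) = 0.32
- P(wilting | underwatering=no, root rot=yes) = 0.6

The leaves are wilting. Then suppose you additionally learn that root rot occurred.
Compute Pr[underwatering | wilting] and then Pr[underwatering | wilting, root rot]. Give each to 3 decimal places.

Pr[underwatering | wilting] ≈ 0.339; Pr[underwatering | wilting, root rot] ≈ 0.291

Sum P(wilting|·) weighted by the priors over the 4 (underwatering, root rot) configurations:
  P(wilting) = 0.07·0.74·0.444 + 0.6·0.74·0.556 + 0.32·0.26·0.444 + 0.7·0.26·0.556
        = 0.022999 + 0.246864 + 0.036941 + 0.101192 = 0.407996
The terms with underwatering present sum to 0.138133, so
  P(underwatering | wilting) = 0.138133 / 0.407996 ≈ 0.339

With the extra evidence:
For the numerator, keep only underwatering=true terms: 0.7·0.26 = 0.182000
Denominator P(wilting | root rot): 0.6·0.74 + 0.7·0.26 = 0.626000
P(underwatering | wilting, root rot) = 0.182000/0.626000 ≈ 0.291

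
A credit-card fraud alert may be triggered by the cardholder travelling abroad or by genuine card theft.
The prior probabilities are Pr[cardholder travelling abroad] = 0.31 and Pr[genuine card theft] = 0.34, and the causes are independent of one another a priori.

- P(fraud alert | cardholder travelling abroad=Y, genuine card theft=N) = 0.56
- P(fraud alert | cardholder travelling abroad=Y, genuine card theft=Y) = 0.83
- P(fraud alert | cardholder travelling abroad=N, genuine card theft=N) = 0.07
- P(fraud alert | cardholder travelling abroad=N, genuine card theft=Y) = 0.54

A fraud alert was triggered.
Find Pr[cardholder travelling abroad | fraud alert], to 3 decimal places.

P(fraud alert) = 0.07·0.69·0.66 + 0.54·0.69·0.34 + 0.56·0.31·0.66 + 0.83·0.31·0.34 = 0.031878 + 0.126684 + 0.114576 + 0.087482 = 0.360620
The cardholder travelling abroad-present share is 0.114576 + 0.087482 = 0.202058.
Hence the posterior is 0.202058/0.360620 ≈ 0.560.

Pr[cardholder travelling abroad | fraud alert] ≈ 0.560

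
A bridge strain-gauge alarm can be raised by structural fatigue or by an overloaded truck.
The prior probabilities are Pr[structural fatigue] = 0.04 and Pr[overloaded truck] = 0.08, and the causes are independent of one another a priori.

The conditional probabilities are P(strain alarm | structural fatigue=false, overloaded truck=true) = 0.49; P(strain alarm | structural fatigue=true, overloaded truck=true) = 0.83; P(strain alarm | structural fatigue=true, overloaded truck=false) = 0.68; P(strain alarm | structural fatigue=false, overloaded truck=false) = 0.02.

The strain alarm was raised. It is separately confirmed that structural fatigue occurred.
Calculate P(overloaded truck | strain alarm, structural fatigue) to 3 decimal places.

Enumerate both values of overloaded truck and weight by the priors:
  P(strain alarm | structural fatigue) = 0.68*0.92 + 0.83*0.08
        = 0.625600 + 0.066400 = 0.692000
Keeping only the overloaded truck-present terms gives 0.066400, so
  P(overloaded truck | strain alarm, structural fatigue) = 0.066400 / 0.692000 ≈ 0.096

P(overloaded truck | strain alarm, structural fatigue) ≈ 0.096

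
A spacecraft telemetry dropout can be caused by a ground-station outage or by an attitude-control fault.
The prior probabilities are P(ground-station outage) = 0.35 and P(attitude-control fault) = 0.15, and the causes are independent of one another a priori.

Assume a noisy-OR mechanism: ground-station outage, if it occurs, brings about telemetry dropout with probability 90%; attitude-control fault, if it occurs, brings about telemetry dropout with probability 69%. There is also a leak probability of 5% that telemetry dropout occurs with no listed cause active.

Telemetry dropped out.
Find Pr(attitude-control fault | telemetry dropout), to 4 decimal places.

Under noisy-OR, P(telemetry dropout | causes) = 1 − (1−0.05)·∏(1−qᵢ) over the active causes.
Sum P(telemetry dropout|·) weighted by the priors over the 4 (ground-station outage, attitude-control fault) configurations:
  P(telemetry dropout) = 0.05*0.65*0.85 + 0.7055*0.65*0.15 + 0.905*0.35*0.85 + 0.97055*0.35*0.15
        = 0.027625 + 0.068786 + 0.269237 + 0.050954 = 0.416602
Configurations with attitude-control fault contribute 0.119740, so
  P(attitude-control fault | telemetry dropout) = 0.119740 / 0.416602 ≈ 0.2874

Pr(attitude-control fault | telemetry dropout) ≈ 0.2874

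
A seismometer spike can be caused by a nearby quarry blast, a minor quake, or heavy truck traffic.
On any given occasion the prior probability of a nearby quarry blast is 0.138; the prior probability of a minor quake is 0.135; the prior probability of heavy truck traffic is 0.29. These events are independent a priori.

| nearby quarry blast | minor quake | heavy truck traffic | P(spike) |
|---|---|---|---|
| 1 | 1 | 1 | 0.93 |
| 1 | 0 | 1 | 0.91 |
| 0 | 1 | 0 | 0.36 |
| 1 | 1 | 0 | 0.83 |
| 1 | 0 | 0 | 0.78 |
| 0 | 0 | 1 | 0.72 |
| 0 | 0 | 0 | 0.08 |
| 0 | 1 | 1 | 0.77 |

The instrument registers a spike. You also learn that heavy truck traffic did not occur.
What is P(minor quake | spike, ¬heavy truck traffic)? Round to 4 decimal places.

P(spike | ¬heavy truck traffic) = 0.08·0.862·0.865 + 0.36·0.862·0.135 + 0.78·0.138·0.865 + 0.83·0.138·0.135 = 0.059650 + 0.041893 + 0.093109 + 0.015463 = 0.210115
Restricting to configurations with minor quake present: 0.041893 + 0.015463 = 0.057356.
Hence the posterior is 0.057356/0.210115 ≈ 0.2730.

P(minor quake | spike, ¬heavy truck traffic) ≈ 0.2730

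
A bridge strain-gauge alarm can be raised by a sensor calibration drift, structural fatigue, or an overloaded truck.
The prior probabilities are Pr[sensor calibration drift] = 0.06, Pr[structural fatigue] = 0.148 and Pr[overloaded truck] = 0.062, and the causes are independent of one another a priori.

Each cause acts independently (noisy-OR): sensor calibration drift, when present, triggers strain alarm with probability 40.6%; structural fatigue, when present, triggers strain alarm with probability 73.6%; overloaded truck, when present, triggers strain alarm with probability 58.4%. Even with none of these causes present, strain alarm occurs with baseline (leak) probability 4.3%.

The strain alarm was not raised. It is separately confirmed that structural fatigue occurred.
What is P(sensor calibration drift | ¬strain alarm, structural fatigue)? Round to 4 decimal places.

P(sensor calibration drift | ¬strain alarm, structural fatigue) ≈ 0.0365

Under noisy-OR, P(strain alarm | causes) = 1 − (1−0.043)·∏(1−qᵢ) over the active causes.
P(¬strain alarm | structural fatigue) = 0.252648*0.94*0.938 + 0.105102*0.94*0.062 + 0.150073*0.06*0.938 + 0.06243*0.06*0.062 = 0.222765 + 0.006125 + 0.008446 + 0.000232 = 0.237568
Of this, 0.008678 comes from 0.008446 + 0.000232 (the sensor calibration drift=true cases).
Hence the posterior is 0.008678/0.237568 ≈ 0.0365.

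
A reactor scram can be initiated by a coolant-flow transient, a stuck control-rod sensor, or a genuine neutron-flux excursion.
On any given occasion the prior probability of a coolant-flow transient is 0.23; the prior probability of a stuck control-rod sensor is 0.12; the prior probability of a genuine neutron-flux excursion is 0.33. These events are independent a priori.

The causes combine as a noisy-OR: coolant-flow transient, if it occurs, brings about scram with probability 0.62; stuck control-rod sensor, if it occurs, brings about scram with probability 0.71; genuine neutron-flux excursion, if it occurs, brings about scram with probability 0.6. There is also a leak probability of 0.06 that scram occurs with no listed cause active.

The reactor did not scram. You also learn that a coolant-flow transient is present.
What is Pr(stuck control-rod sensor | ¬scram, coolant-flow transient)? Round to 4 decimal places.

Under noisy-OR, P(scram | causes) = 1 − (1−0.06)·∏(1−qᵢ) over the active causes.
Numerator (weight on configurations with stuck control-rod sensor): 0.008328 + 0.001641 = 0.009969
Normalizer over all consistent configurations: 0.3572*0.88*0.67 + 0.14288*0.88*0.33 + 0.103588*0.12*0.67 + 0.041435*0.12*0.33 = 0.262066
P(stuck control-rod sensor | ¬scram, coolant-flow transient) = 0.009969/0.262066 ≈ 0.0380

Pr(stuck control-rod sensor | ¬scram, coolant-flow transient) ≈ 0.0380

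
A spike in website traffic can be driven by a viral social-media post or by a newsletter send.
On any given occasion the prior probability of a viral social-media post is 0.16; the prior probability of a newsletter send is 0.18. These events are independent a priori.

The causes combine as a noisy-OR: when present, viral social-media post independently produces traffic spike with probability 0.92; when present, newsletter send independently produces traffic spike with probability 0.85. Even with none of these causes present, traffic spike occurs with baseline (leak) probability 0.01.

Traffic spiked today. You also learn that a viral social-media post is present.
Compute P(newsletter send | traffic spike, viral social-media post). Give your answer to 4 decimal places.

P(newsletter send | traffic spike, viral social-media post) ≈ 0.1907

Under noisy-OR, P(traffic spike | causes) = 1 − (1−0.01)·∏(1−qᵢ) over the active causes.
For the numerator, keep only newsletter send=true terms: 0.98812·0.18 = 0.177862
The normalizing constant is 0.9208·0.82 + 0.98812·0.18 = 0.932918
Posterior = 0.177862 / 0.932918 ≈ 0.1907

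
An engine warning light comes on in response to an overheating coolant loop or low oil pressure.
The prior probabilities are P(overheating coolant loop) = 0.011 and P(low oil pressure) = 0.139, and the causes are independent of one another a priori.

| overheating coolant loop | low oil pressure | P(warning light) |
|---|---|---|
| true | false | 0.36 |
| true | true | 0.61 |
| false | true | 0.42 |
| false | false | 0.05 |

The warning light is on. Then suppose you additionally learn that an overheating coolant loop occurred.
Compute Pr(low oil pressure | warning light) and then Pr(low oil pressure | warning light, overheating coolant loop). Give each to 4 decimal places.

Pr(low oil pressure | warning light) ≈ 0.5606; Pr(low oil pressure | warning light, overheating coolant loop) ≈ 0.2148

By total probability over the 4 (overheating coolant loop, low oil pressure) configurations:
  P(warning light) = 0.05×0.989×0.861 + 0.42×0.989×0.139 + 0.36×0.011×0.861 + 0.61×0.011×0.139
        = 0.042576 + 0.057738 + 0.003410 + 0.000933 = 0.104657
Keeping only the low oil pressure-present terms gives 0.058671, so
  P(low oil pressure | warning light) = 0.058671 / 0.104657 ≈ 0.5606

With the extra evidence:
Numerator (weight on configurations with low oil pressure): 0.61·0.139 = 0.084790
Denominator P(warning light | overheating coolant loop): 0.36·0.861 + 0.61·0.139 = 0.394750
P(low oil pressure | warning light, overheating coolant loop) = 0.084790/0.394750 ≈ 0.2148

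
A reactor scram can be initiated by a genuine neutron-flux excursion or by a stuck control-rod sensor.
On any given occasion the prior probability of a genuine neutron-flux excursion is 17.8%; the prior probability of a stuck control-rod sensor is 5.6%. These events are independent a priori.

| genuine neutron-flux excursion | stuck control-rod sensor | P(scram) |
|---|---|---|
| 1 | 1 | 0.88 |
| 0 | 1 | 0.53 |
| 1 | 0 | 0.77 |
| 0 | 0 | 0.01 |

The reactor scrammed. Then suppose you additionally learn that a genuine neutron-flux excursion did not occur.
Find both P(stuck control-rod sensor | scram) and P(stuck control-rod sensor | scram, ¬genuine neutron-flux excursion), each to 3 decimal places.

P(scram) = 0.01·0.822·0.944 + 0.53·0.822·0.056 + 0.77·0.178·0.944 + 0.88·0.178·0.056 = 0.007760 + 0.024397 + 0.129385 + 0.008772 = 0.170314
The stuck control-rod sensor-present share is 0.024397 + 0.008772 = 0.033169.
P(stuck control-rod sensor | scram) = 0.033169 / 0.170314 ≈ 0.195

Now also conditioning on genuine neutron-flux excursion≠true:
For the numerator, keep only stuck control-rod sensor=true terms: 0.53·0.056 = 0.029680
Denominator P(scram | ¬genuine neutron-flux excursion): 0.01·0.944 + 0.53·0.056 = 0.039120
Posterior = 0.029680 / 0.039120 ≈ 0.759

P(stuck control-rod sensor | scram) ≈ 0.195; P(stuck control-rod sensor | scram, ¬genuine neutron-flux excursion) ≈ 0.759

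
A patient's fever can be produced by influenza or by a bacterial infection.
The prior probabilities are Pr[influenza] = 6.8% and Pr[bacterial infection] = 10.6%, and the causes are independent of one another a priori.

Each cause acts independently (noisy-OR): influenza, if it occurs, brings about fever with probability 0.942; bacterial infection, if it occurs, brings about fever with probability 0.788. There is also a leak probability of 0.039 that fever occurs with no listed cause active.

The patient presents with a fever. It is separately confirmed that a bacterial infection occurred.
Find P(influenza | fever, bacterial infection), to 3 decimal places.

P(influenza | fever, bacterial infection) ≈ 0.083

Under noisy-OR, P(fever | causes) = 1 − (1−0.039)·∏(1−qᵢ) over the active causes.
Numerator (weight on configurations with influenza): 0.988184·0.068 = 0.067197
Normalizer over all consistent configurations: 0.796268·0.932 + 0.988184·0.068 = 0.809319
P(influenza | fever, bacterial infection) = 0.067197/0.809319 ≈ 0.083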